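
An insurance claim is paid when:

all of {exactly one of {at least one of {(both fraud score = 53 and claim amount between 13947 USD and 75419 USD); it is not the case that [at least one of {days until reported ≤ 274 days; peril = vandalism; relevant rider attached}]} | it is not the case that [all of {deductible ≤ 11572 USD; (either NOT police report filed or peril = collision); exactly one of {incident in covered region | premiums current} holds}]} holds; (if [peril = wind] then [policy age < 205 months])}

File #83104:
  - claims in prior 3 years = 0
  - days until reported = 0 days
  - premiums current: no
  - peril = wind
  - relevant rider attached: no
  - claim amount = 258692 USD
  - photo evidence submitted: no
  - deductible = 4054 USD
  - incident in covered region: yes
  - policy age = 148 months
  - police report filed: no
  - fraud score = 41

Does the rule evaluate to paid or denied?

Atomic conditions:
  fraud score = 53: 41 == 53 is false
  claim amount between 13947 USD and 75419 USD: 258692 in [13947, 75419] is false
  days until reported ≤ 274 days: 0 ≤ 274 is true
  peril = vandalism: wind == vandalism is false
  relevant rider attached: no → false
  deductible ≤ 11572 USD: 4054 ≤ 11572 is true
  NOT police report filed: no → true
  peril = collision: wind == collision is false
  incident in covered region: yes → true
  premiums current: no → false
  peril = wind: wind == wind is true
  policy age < 205 months: 148 < 205 is true
Combine:
[1.1.1] false AND false = false
[1.1.2.1] true OR false OR false = true
[1.1.2] NOT true = false
[1.1] false OR false = false
[1.2.1.2] true OR false = true
[1.2.1.3] exactly-one(true, false) = true
[1.2.1] true AND true AND true = true
[1.2] NOT true = false
[1] exactly-one(false, false) = false
[2] true → true = true
[root] false AND true = false
Overall: false → denied

Denied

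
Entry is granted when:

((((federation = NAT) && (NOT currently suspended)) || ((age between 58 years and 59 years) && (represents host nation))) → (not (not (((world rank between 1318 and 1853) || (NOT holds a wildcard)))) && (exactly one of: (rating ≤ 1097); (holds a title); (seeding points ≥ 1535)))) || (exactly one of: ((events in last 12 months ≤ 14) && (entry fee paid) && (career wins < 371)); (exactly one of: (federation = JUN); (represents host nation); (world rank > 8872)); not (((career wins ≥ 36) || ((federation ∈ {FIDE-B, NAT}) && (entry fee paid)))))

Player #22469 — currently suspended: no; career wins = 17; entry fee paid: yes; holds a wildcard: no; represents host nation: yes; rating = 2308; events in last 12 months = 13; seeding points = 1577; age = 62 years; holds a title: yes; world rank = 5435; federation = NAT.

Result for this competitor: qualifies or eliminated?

Eliminated

Atomic conditions:
  federation = NAT: NAT == NAT is true
  NOT currently suspended: no → true
  age between 58 years and 59 years: 62 in [58, 59] is false
  represents host nation: yes → true
  world rank between 1318 and 1853: 5435 in [1318, 1853] is false
  NOT holds a wildcard: no → true
  rating ≤ 1097: 2308 ≤ 1097 is false
  holds a title: yes → true
  seeding points ≥ 1535: 1577 ≥ 1535 is true
  events in last 12 months ≤ 14: 13 ≤ 14 is true
  entry fee paid: yes → true
  career wins < 371: 17 < 371 is true
  federation = JUN: NAT == JUN is false
  world rank > 8872: 5435 > 8872 is false
  career wins ≥ 36: 17 ≥ 36 is false
  federation ∈ {FIDE-B, NAT}: NAT is in the set → true
Combine:
[1.1.1] true AND true = true
[1.1.2] false AND true = false
[1.1] true OR false = true
[1.2.1.1.1] false OR true = true
[1.2.1.1] NOT true = false
[1.2.1] NOT false = true
[1.2.2] exactly-one(false, true, true) = false
[1.2] true AND false = false
[1] true → false = false
[2.1] true AND true AND true = true
[2.2] exactly-one(false, true, false) = true
[2.3.1.2] true AND true = true
[2.3.1] false OR true = true
[2.3] NOT true = false
[2] exactly-one(true, true, false) = false
[root] false OR false = false
Overall: false → eliminated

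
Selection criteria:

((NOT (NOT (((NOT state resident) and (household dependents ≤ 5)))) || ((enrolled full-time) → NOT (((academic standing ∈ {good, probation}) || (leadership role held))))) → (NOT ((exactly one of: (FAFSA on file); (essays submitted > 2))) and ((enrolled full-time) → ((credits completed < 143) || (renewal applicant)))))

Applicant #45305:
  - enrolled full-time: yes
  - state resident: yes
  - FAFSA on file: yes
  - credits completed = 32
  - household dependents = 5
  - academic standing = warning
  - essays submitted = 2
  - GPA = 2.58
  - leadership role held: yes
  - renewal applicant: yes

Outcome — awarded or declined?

Awarded

Atomic conditions:
  NOT state resident: yes → false
  household dependents ≤ 5: 5 ≤ 5 is true
  enrolled full-time: yes → true
  academic standing ∈ {good, probation}: warning is not in the set → false
  leadership role held: yes → true
  FAFSA on file: yes → true
  essays submitted > 2: 2 > 2 is false
  credits completed < 143: 32 < 143 is true
  renewal applicant: yes → true
Combine:
[1.1.1.1] false AND true = false
[1.1.1] NOT false = true
[1.1] NOT true = false
[1.2.2.1] false OR true = true
[1.2.2] NOT true = false
[1.2] true → false = false
[1] false OR false = false
[2.1.1] exactly-one(true, false) = true
[2.1] NOT true = false
[2.2.2] true OR true = true
[2.2] true → true = true
[2] false AND true = false
[root] false → false (antecedent false ⇒ implication holds) = true
Overall: true → awarded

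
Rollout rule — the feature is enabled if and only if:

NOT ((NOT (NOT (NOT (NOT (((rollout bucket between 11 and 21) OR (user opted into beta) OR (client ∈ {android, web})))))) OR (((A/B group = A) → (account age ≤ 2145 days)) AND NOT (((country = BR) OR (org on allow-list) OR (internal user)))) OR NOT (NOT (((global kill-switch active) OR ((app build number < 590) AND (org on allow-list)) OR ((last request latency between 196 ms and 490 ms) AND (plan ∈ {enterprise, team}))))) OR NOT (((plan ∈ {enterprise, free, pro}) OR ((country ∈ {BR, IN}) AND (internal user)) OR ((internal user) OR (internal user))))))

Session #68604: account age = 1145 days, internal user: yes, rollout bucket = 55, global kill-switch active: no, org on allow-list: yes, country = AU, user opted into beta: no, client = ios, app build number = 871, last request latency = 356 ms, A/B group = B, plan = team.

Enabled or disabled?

Disabled

Atomic conditions:
  rollout bucket between 11 and 21: 55 in [11, 21] is false
  user opted into beta: no → false
  client ∈ {android, web}: ios is not in the set → false
  A/B group = A: B == A is false
  account age ≤ 2145 days: 1145 ≤ 2145 is true
  country = BR: AU == BR is false
  org on allow-list: yes → true
  internal user: yes → true
  global kill-switch active: no → false
  app build number < 590: 871 < 590 is false
  last request latency between 196 ms and 490 ms: 356 in [196, 490] is true
  plan ∈ {enterprise, team}: team is in the set → true
  plan ∈ {enterprise, free, pro}: team is not in the set → false
  country ∈ {BR, IN}: AU is not in the set → false
Combine:
[1.1.1.1.1.1] false OR false OR false = false
[1.1.1.1.1] NOT false = true
[1.1.1.1] NOT true = false
[1.1.1] NOT false = true
[1.1] NOT true = false
[1.2.1] false → true (antecedent false ⇒ implication holds) = true
[1.2.2.1] false OR true OR true = true
[1.2.2] NOT true = false
[1.2] true AND false = false
[1.3.1.1.2] false AND true = false
[1.3.1.1.3] true AND true = true
[1.3.1.1] false OR false OR true = true
[1.3.1] NOT true = false
[1.3] NOT false = true
[1.4.1.2] false AND true = false
[1.4.1.3] true OR true = true
[1.4.1] false OR false OR true = true
[1.4] NOT true = false
[1] false OR false OR true OR false = true
[root] NOT true = false
Overall: false → disabled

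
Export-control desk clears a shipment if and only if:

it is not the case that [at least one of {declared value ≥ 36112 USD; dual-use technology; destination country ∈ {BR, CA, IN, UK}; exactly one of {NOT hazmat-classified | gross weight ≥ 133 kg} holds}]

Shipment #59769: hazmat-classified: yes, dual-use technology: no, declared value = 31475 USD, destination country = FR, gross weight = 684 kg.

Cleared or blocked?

Atomic conditions:
  declared value ≥ 36112 USD: 31475 ≥ 36112 is false
  dual-use technology: no → false
  destination country ∈ {BR, CA, IN, UK}: FR is not in the set → false
  NOT hazmat-classified: yes → false
  gross weight ≥ 133 kg: 684 ≥ 133 is true
Combine:
[1.4] exactly-one(false, true) = true
[1] false OR false OR false OR true = true
[root] NOT true = false
Overall: false → blocked

Blocked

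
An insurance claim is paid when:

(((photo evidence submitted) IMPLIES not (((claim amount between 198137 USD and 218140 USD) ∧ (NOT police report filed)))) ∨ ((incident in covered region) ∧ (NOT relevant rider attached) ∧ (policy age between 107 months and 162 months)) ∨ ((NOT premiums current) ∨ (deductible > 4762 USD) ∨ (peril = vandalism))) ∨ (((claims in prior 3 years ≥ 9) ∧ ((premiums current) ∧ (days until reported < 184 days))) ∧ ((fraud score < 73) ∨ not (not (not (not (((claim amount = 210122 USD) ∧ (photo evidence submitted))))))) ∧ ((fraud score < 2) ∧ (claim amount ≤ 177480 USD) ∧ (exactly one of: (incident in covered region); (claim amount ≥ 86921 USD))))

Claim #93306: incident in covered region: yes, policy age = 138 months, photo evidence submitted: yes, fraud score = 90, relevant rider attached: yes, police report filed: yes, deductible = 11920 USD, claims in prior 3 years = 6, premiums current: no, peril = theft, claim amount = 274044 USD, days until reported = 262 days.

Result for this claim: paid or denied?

Atomic conditions:
  photo evidence submitted: yes → true
  claim amount between 198137 USD and 218140 USD: 274044 in [198137, 218140] is false
  NOT police report filed: yes → false
  incident in covered region: yes → true
  NOT relevant rider attached: yes → false
  policy age between 107 months and 162 months: 138 in [107, 162] is true
  NOT premiums current: no → true
  deductible > 4762 USD: 11920 > 4762 is true
  peril = vandalism: theft == vandalism is false
  claims in prior 3 years ≥ 9: 6 ≥ 9 is false
  premiums current: no → false
  days until reported < 184 days: 262 < 184 is false
  fraud score < 73: 90 < 73 is false
  claim amount = 210122 USD: 274044 == 210122 is false
  fraud score < 2: 90 < 2 is false
  claim amount ≤ 177480 USD: 274044 ≤ 177480 is false
  claim amount ≥ 86921 USD: 274044 ≥ 86921 is true
Combine:
[1.1.2.1] false AND false = false
[1.1.2] NOT false = true
[1.1] true → true = true
[1.2] true AND false AND true = false
[1.3] true OR true OR false = true
[1] true OR false OR true = true
[2.1.2] false AND false = false
[2.1] false AND false = false
[2.2.2.1.1.1.1] false AND true = false
[2.2.2.1.1.1] NOT false = true
[2.2.2.1.1] NOT true = false
[2.2.2.1] NOT false = true
[2.2.2] NOT true = false
[2.2] false OR false = false
[2.3.3] exactly-one(true, true) = false
[2.3] false AND false AND false = false
[2] false AND false AND false = false
[root] true OR false = true
Overall: true → paid

Paid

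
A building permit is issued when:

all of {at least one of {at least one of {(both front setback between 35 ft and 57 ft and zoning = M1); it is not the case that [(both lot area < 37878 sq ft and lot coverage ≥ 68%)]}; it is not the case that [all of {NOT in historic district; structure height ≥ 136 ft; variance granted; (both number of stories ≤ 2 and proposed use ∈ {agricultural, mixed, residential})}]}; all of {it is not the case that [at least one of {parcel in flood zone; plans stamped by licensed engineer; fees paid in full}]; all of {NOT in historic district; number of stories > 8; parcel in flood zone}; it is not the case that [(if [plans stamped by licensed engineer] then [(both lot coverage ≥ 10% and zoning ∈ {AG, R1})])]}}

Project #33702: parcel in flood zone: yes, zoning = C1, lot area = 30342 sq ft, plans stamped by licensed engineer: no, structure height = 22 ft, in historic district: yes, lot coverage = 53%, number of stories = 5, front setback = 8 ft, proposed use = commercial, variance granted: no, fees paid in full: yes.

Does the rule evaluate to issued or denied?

Denied

Atomic conditions:
  front setback between 35 ft and 57 ft: 8 in [35, 57] is false
  zoning = M1: C1 == M1 is false
  lot area < 37878 sq ft: 30342 < 37878 is true
  lot coverage ≥ 68%: 53 ≥ 68 is false
  NOT in historic district: yes → false
  structure height ≥ 136 ft: 22 ≥ 136 is false
  variance granted: no → false
  number of stories ≤ 2: 5 ≤ 2 is false
  proposed use ∈ {agricultural, mixed, residential}: commercial is not in the set → false
  parcel in flood zone: yes → true
  plans stamped by licensed engineer: no → false
  fees paid in full: yes → true
  number of stories > 8: 5 > 8 is false
  lot coverage ≥ 10%: 53 ≥ 10 is true
  zoning ∈ {AG, R1}: C1 is not in the set → false
Combine:
[1.1.1] false AND false = false
[1.1.2.1] true AND false = false
[1.1.2] NOT false = true
[1.1] false OR true = true
[1.2.1.4] false AND false = false
[1.2.1] false AND false AND false AND false = false
[1.2] NOT false = true
[1] true OR true = true
[2.1.1] true OR false OR true = true
[2.1] NOT true = false
[2.2] false AND false AND true = false
[2.3.1.2] true AND false = false
[2.3.1] false → false (antecedent false ⇒ implication holds) = true
[2.3] NOT true = false
[2] false AND false AND false = false
[root] true AND false = false
Overall: false → denied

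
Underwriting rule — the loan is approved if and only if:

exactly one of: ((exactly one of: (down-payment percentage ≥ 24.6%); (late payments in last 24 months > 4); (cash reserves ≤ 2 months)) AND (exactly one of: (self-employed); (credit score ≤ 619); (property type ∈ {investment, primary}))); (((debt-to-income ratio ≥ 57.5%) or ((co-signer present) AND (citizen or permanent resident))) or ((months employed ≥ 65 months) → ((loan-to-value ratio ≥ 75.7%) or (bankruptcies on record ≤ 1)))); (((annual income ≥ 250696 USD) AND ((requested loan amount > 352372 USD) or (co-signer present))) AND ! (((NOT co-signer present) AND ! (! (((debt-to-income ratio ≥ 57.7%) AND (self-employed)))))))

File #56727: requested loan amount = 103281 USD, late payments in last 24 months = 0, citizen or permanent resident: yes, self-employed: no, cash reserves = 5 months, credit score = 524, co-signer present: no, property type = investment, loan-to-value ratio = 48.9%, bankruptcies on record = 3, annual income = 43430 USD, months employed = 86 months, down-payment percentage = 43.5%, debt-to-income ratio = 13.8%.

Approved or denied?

Atomic conditions:
  down-payment percentage ≥ 24.6%: 43.5 ≥ 24.6 is true
  late payments in last 24 months > 4: 0 > 4 is false
  cash reserves ≤ 2 months: 5 ≤ 2 is false
  self-employed: no → false
  credit score ≤ 619: 524 ≤ 619 is true
  property type ∈ {investment, primary}: investment is in the set → true
  debt-to-income ratio ≥ 57.5%: 13.8 ≥ 57.5 is false
  co-signer present: no → false
  citizen or permanent resident: yes → true
  months employed ≥ 65 months: 86 ≥ 65 is true
  loan-to-value ratio ≥ 75.7%: 48.9 ≥ 75.7 is false
  bankruptcies on record ≤ 1: 3 ≤ 1 is false
  annual income ≥ 250696 USD: 43430 ≥ 250696 is false
  requested loan amount > 352372 USD: 103281 > 352372 is false
  NOT co-signer present: no → true
  debt-to-income ratio ≥ 57.7%: 13.8 ≥ 57.7 is false
Combine:
[1.1] exactly-one(true, false, false) = true
[1.2] exactly-one(false, true, true) = false
[1] true AND false = false
[2.1.2] false AND true = false
[2.1] false OR false = false
[2.2.2] false OR false = false
[2.2] true → false = false
[2] false OR false = false
[3.1.2] false OR false = false
[3.1] false AND false = false
[3.2.1.2.1.1] false AND false = false
[3.2.1.2.1] NOT false = true
[3.2.1.2] NOT true = false
[3.2.1] true AND false = false
[3.2] NOT false = true
[3] false AND true = false
[root] exactly-one(false, false, false) = false
Overall: false → denied

Denied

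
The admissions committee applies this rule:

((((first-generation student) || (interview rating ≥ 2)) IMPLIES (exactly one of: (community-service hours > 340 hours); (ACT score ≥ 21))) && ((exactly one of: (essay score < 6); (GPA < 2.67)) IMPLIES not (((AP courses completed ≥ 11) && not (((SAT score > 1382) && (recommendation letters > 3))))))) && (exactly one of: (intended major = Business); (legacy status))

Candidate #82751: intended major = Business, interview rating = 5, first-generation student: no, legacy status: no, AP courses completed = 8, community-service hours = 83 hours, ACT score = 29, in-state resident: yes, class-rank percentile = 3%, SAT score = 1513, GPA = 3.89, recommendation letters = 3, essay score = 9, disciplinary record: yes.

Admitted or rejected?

Atomic conditions:
  first-generation student: no → false
  interview rating ≥ 2: 5 ≥ 2 is true
  community-service hours > 340 hours: 83 > 340 is false
  ACT score ≥ 21: 29 ≥ 21 is true
  essay score < 6: 9 < 6 is false
  GPA < 2.67: 3.89 < 2.67 is false
  AP courses completed ≥ 11: 8 ≥ 11 is false
  SAT score > 1382: 1513 > 1382 is true
  recommendation letters > 3: 3 > 3 is false
  intended major = Business: Business == Business is true
  legacy status: no → false
Combine:
[1.1.1] false OR true = true
[1.1.2] exactly-one(false, true) = true
[1.1] true → true = true
[1.2.1] exactly-one(false, false) = false
[1.2.2.1.2.1] true AND false = false
[1.2.2.1.2] NOT false = true
[1.2.2.1] false AND true = false
[1.2.2] NOT false = true
[1.2] false → true (antecedent false ⇒ implication holds) = true
[1] true AND true = true
[2] exactly-one(true, false) = true
[root] true AND true = true
Overall: true → admitted

Admitted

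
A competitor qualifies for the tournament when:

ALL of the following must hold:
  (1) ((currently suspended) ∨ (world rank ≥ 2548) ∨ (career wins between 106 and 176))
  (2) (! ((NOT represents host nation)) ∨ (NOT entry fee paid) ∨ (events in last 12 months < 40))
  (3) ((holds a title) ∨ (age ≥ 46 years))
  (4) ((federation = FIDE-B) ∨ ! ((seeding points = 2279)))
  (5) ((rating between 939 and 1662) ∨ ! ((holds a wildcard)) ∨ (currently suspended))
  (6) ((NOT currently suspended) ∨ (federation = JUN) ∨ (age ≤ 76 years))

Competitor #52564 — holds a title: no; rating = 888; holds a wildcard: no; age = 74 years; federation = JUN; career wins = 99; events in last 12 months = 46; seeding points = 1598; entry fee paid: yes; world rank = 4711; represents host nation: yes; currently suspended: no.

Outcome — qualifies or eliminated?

Atomic conditions:
  currently suspended: no → false
  world rank ≥ 2548: 4711 ≥ 2548 is true
  career wins between 106 and 176: 99 in [106, 176] is false
  NOT represents host nation: yes → false
  NOT entry fee paid: yes → false
  events in last 12 months < 40: 46 < 40 is false
  holds a title: no → false
  age ≥ 46 years: 74 ≥ 46 is true
  federation = FIDE-B: JUN == FIDE-B is false
  seeding points = 2279: 1598 == 2279 is false
  rating between 939 and 1662: 888 in [939, 1662] is false
  holds a wildcard: no → false
  NOT currently suspended: no → true
  federation = JUN: JUN == JUN is true
  age ≤ 76 years: 74 ≤ 76 is true
Combine:
[1] false OR true OR false = true
[2.1] NOT false = true
[2] true OR false OR false = true
[3] false OR true = true
[4.2] NOT false = true
[4] false OR true = true
[5.2] NOT false = true
[5] false OR true OR false = true
[6] true OR true OR true = true
[root] true AND true AND true AND true AND true AND true = true
Overall: true → qualifies

Qualifies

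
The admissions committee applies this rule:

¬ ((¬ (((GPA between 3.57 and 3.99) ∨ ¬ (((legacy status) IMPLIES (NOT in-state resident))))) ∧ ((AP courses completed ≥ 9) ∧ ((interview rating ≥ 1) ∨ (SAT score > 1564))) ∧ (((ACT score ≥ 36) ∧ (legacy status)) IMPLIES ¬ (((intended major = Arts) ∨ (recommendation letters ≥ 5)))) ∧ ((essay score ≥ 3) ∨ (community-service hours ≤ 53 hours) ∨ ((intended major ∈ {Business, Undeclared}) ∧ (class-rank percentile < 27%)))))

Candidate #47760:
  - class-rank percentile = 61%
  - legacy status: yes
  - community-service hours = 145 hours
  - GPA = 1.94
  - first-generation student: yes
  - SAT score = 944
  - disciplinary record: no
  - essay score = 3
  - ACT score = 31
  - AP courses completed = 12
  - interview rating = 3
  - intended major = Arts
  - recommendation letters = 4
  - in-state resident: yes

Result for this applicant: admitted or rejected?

Admitted

Atomic conditions:
  GPA between 3.57 and 3.99: 1.94 in [3.57, 3.99] is false
  legacy status: yes → true
  NOT in-state resident: yes → false
  AP courses completed ≥ 9: 12 ≥ 9 is true
  interview rating ≥ 1: 3 ≥ 1 is true
  SAT score > 1564: 944 > 1564 is false
  ACT score ≥ 36: 31 ≥ 36 is false
  intended major = Arts: Arts == Arts is true
  recommendation letters ≥ 5: 4 ≥ 5 is false
  essay score ≥ 3: 3 ≥ 3 is true
  community-service hours ≤ 53 hours: 145 ≤ 53 is false
  intended major ∈ {Business, Undeclared}: Arts is not in the set → false
  class-rank percentile < 27%: 61 < 27 is false
Combine:
[1.1.1.2.1] true → false = false
[1.1.1.2] NOT false = true
[1.1.1] false OR true = true
[1.1] NOT true = false
[1.2.2] true OR false = true
[1.2] true AND true = true
[1.3.1] false AND true = false
[1.3.2.1] true OR false = true
[1.3.2] NOT true = false
[1.3] false → false (antecedent false ⇒ implication holds) = true
[1.4.3] false AND false = false
[1.4] true OR false OR false = true
[1] false AND true AND true AND true = false
[root] NOT false = true
Overall: true → admitted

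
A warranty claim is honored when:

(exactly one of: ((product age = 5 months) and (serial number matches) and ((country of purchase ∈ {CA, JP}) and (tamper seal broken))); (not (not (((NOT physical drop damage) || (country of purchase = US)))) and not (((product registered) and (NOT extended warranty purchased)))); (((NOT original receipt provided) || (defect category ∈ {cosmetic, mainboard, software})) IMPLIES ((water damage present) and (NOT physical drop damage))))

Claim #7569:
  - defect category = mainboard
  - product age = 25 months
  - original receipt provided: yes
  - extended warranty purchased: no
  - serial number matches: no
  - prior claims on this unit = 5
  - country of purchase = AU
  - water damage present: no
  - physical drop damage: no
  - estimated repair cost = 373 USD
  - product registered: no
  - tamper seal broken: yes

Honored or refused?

Honored

Atomic conditions:
  product age = 5 months: 25 == 5 is false
  serial number matches: no → false
  country of purchase ∈ {CA, JP}: AU is not in the set → false
  tamper seal broken: yes → true
  NOT physical drop damage: no → true
  country of purchase = US: AU == US is false
  product registered: no → false
  NOT extended warranty purchased: no → true
  NOT original receipt provided: yes → false
  defect category ∈ {cosmetic, mainboard, software}: mainboard is in the set → true
  water damage present: no → false
Combine:
[1.3] false AND true = false
[1] false AND false AND false = false
[2.1.1.1] true OR false = true
[2.1.1] NOT true = false
[2.1] NOT false = true
[2.2.1] false AND true = false
[2.2] NOT false = true
[2] true AND true = true
[3.1] false OR true = true
[3.2] false AND true = false
[3] true → false = false
[root] exactly-one(false, true, false) = true
Overall: true → honored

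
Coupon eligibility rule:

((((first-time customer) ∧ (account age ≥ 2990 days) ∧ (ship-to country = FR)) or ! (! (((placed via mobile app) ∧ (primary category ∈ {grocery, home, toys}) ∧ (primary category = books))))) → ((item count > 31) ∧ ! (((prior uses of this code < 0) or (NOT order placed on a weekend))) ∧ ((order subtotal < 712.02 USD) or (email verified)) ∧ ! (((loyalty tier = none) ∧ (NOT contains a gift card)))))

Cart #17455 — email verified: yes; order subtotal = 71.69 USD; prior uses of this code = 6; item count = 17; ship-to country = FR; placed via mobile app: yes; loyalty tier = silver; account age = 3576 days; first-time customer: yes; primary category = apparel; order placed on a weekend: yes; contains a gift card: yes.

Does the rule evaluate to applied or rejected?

Atomic conditions:
  first-time customer: yes → true
  account age ≥ 2990 days: 3576 ≥ 2990 is true
  ship-to country = FR: FR == FR is true
  placed via mobile app: yes → true
  primary category ∈ {grocery, home, toys}: apparel is not in the set → false
  primary category = books: apparel == books is false
  item count > 31: 17 > 31 is false
  prior uses of this code < 0: 6 < 0 is false
  NOT order placed on a weekend: yes → false
  order subtotal < 712.02 USD: 71.69 < 712.02 is true
  email verified: yes → true
  loyalty tier = none: silver == none is false
  NOT contains a gift card: yes → false
Combine:
[1.1] true AND true AND true = true
[1.2.1.1] true AND false AND false = false
[1.2.1] NOT false = true
[1.2] NOT true = false
[1] true OR false = true
[2.2.1] false OR false = false
[2.2] NOT false = true
[2.3] true OR true = true
[2.4.1] false AND false = false
[2.4] NOT false = true
[2] false AND true AND true AND true = false
[root] true → false = false
Overall: false → rejected

Rejected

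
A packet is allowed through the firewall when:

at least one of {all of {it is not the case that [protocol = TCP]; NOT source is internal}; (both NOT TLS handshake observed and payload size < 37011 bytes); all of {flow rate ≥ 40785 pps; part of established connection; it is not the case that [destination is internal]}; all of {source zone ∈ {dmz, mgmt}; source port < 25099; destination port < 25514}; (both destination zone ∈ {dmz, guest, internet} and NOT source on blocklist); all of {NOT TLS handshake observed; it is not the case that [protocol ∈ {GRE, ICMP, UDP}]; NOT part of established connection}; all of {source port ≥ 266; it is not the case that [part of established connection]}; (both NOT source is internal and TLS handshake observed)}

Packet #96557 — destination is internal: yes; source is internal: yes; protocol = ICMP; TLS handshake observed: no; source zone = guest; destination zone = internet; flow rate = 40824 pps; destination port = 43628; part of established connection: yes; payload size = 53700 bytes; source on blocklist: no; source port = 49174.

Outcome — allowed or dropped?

Allowed

Atomic conditions:
  protocol = TCP: ICMP == TCP is false
  NOT source is internal: yes → false
  NOT TLS handshake observed: no → true
  payload size < 37011 bytes: 53700 < 37011 is false
  flow rate ≥ 40785 pps: 40824 ≥ 40785 is true
  part of established connection: yes → true
  destination is internal: yes → true
  source zone ∈ {dmz, mgmt}: guest is not in the set → false
  source port < 25099: 49174 < 25099 is false
  destination port < 25514: 43628 < 25514 is false
  destination zone ∈ {dmz, guest, internet}: internet is in the set → true
  NOT source on blocklist: no → true
  protocol ∈ {GRE, ICMP, UDP}: ICMP is in the set → true
  NOT part of established connection: yes → false
  source port ≥ 266: 49174 ≥ 266 is true
  TLS handshake observed: no → false
Combine:
[1.1] NOT false = true
[1] true AND false = false
[2] true AND false = false
[3.3] NOT true = false
[3] true AND true AND false = false
[4] false AND false AND false = false
[5] true AND true = true
[6.2] NOT true = false
[6] true AND false AND false = false
[7.2] NOT true = false
[7] true AND false = false
[8] false AND false = false
[root] false OR false OR false OR false OR true OR false OR false OR false = true
Overall: true → allowed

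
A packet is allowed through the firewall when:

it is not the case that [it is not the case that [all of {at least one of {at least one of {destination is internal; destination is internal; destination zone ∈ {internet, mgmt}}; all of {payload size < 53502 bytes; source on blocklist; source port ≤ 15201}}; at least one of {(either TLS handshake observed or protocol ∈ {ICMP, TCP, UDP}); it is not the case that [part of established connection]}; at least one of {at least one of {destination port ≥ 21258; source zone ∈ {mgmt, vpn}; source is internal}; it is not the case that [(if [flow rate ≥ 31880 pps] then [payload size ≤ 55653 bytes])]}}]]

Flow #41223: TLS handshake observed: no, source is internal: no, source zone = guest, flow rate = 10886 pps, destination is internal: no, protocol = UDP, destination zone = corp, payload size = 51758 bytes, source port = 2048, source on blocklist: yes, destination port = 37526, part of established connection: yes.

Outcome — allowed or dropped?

Atomic conditions:
  destination is internal: no → false
  destination zone ∈ {internet, mgmt}: corp is not in the set → false
  payload size < 53502 bytes: 51758 < 53502 is true
  source on blocklist: yes → true
  source port ≤ 15201: 2048 ≤ 15201 is true
  TLS handshake observed: no → false
  protocol ∈ {ICMP, TCP, UDP}: UDP is in the set → true
  part of established connection: yes → true
  destination port ≥ 21258: 37526 ≥ 21258 is true
  source zone ∈ {mgmt, vpn}: guest is not in the set → false
  source is internal: no → false
  flow rate ≥ 31880 pps: 10886 ≥ 31880 is false
  payload size ≤ 55653 bytes: 51758 ≤ 55653 is true
Combine:
[1.1.1.1] false OR false OR false = false
[1.1.1.2] true AND true AND true = true
[1.1.1] false OR true = true
[1.1.2.1] false OR true = true
[1.1.2.2] NOT true = false
[1.1.2] true OR false = true
[1.1.3.1] true OR false OR false = true
[1.1.3.2.1] false → true (antecedent false ⇒ implication holds) = true
[1.1.3.2] NOT true = false
[1.1.3] true OR false = true
[1.1] true AND true AND true = true
[1] NOT true = false
[root] NOT false = true
Overall: true → allowed

Allowed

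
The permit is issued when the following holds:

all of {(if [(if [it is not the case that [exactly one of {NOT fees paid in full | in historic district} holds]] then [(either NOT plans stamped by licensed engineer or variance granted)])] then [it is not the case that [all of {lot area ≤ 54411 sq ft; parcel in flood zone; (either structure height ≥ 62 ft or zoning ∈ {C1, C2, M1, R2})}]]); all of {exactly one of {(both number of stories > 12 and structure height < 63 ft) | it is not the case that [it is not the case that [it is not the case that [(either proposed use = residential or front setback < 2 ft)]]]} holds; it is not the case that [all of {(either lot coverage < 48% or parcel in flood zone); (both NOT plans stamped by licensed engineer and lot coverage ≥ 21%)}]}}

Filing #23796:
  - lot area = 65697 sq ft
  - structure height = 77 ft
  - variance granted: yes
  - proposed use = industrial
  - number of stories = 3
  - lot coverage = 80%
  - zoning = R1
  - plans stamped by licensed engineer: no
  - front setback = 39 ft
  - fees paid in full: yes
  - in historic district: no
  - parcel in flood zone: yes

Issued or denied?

Denied

Atomic conditions:
  NOT fees paid in full: yes → false
  in historic district: no → false
  NOT plans stamped by licensed engineer: no → true
  variance granted: yes → true
  lot area ≤ 54411 sq ft: 65697 ≤ 54411 is false
  parcel in flood zone: yes → true
  structure height ≥ 62 ft: 77 ≥ 62 is true
  zoning ∈ {C1, C2, M1, R2}: R1 is not in the set → false
  number of stories > 12: 3 > 12 is false
  structure height < 63 ft: 77 < 63 is false
  proposed use = residential: industrial == residential is false
  front setback < 2 ft: 39 < 2 is false
  lot coverage < 48%: 80 < 48 is false
  lot coverage ≥ 21%: 80 ≥ 21 is true
Combine:
[1.1.1.1] exactly-one(false, false) = false
[1.1.1] NOT false = true
[1.1.2] true OR true = true
[1.1] true → true = true
[1.2.1.3] true OR false = true
[1.2.1] false AND true AND true = false
[1.2] NOT false = true
[1] true → true = true
[2.1.1] false AND false = false
[2.1.2.1.1.1] false OR false = false
[2.1.2.1.1] NOT false = true
[2.1.2.1] NOT true = false
[2.1.2] NOT false = true
[2.1] exactly-one(false, true) = true
[2.2.1.1] false OR true = true
[2.2.1.2] true AND true = true
[2.2.1] true AND true = true
[2.2] NOT true = false
[2] true AND false = false
[root] true AND false = false
Overall: false → denied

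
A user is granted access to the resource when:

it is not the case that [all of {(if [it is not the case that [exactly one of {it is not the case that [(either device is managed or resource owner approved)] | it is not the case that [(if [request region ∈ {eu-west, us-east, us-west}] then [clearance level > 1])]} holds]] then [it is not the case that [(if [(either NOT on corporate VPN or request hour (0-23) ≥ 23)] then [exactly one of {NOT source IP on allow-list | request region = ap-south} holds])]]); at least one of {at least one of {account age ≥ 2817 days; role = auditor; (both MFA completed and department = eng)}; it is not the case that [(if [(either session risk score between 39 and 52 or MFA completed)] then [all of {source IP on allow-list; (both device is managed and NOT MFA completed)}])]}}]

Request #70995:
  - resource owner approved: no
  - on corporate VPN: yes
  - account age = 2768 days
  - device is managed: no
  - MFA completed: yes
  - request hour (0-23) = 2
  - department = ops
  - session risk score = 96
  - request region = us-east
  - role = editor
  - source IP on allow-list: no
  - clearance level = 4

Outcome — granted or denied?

Atomic conditions:
  device is managed: no → false
  resource owner approved: no → false
  request region ∈ {eu-west, us-east, us-west}: us-east is in the set → true
  clearance level > 1: 4 > 1 is true
  NOT on corporate VPN: yes → false
  request hour (0-23) ≥ 23: 2 ≥ 23 is false
  NOT source IP on allow-list: no → true
  request region = ap-south: us-east == ap-south is false
  account age ≥ 2817 days: 2768 ≥ 2817 is false
  role = auditor: editor == auditor is false
  MFA completed: yes → true
  department = eng: ops == eng is false
  session risk score between 39 and 52: 96 in [39, 52] is false
  source IP on allow-list: no → false
  NOT MFA completed: yes → false
Combine:
[1.1.1.1.1.1] false OR false = false
[1.1.1.1.1] NOT false = true
[1.1.1.1.2.1] true → true = true
[1.1.1.1.2] NOT true = false
[1.1.1.1] exactly-one(true, false) = true
[1.1.1] NOT true = false
[1.1.2.1.1] false OR false = false
[1.1.2.1.2] exactly-one(true, false) = true
[1.1.2.1] false → true (antecedent false ⇒ implication holds) = true
[1.1.2] NOT true = false
[1.1] false → false (antecedent false ⇒ implication holds) = true
[1.2.1.3] true AND false = false
[1.2.1] false OR false OR false = false
[1.2.2.1.1] false OR true = true
[1.2.2.1.2.2] false AND false = false
[1.2.2.1.2] false AND false = false
[1.2.2.1] true → false = false
[1.2.2] NOT false = true
[1.2] false OR true = true
[1] true AND true = true
[root] NOT true = false
Overall: false → denied

Denied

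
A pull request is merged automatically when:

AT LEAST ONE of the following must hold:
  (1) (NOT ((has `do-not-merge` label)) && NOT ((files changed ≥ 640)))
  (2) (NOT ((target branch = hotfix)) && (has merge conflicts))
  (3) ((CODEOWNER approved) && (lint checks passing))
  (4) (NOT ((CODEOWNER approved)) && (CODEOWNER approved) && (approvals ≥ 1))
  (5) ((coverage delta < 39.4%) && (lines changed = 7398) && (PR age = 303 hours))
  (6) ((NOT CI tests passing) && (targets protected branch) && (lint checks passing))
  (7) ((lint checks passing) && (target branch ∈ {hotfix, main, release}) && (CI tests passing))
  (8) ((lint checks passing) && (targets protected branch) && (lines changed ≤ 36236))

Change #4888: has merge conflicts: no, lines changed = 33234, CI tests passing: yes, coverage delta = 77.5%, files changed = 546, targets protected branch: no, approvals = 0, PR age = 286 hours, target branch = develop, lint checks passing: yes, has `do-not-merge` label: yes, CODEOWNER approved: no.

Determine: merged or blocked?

Atomic conditions:
  has `do-not-merge` label: yes → true
  files changed ≥ 640: 546 ≥ 640 is false
  target branch = hotfix: develop == hotfix is false
  has merge conflicts: no → false
  CODEOWNER approved: no → false
  lint checks passing: yes → true
  approvals ≥ 1: 0 ≥ 1 is false
  coverage delta < 39.4%: 77.5 < 39.4 is false
  lines changed = 7398: 33234 == 7398 is false
  PR age = 303 hours: 286 == 303 is false
  NOT CI tests passing: yes → false
  targets protected branch: no → false
  target branch ∈ {hotfix, main, release}: develop is not in the set → false
  CI tests passing: yes → true
  lines changed ≤ 36236: 33234 ≤ 36236 is true
Combine:
[1.1] NOT true = false
[1.2] NOT false = true
[1] false AND true = false
[2.1] NOT false = true
[2] true AND false = false
[3] false AND true = false
[4.1] NOT false = true
[4] true AND false AND false = false
[5] false AND false AND false = false
[6] false AND false AND true = false
[7] true AND false AND true = false
[8] true AND false AND true = false
[root] false OR false OR false OR false OR false OR false OR false OR false = false
Overall: false → blocked

Blocked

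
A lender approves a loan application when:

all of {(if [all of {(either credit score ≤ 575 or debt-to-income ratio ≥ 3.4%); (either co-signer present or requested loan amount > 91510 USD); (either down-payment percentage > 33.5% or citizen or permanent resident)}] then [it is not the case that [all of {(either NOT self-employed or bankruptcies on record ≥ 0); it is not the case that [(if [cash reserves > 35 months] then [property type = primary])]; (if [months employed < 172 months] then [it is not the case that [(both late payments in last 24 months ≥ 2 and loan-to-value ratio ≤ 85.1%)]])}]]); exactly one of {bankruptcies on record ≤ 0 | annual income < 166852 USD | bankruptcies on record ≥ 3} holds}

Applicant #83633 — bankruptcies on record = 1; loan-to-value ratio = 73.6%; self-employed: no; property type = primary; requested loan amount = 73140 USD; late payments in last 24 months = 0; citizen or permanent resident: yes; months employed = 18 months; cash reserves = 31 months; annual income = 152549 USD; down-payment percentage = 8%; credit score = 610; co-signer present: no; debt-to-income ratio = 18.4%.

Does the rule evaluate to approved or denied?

Atomic conditions:
  credit score ≤ 575: 610 ≤ 575 is false
  debt-to-income ratio ≥ 3.4%: 18.4 ≥ 3.4 is true
  co-signer present: no → false
  requested loan amount > 91510 USD: 73140 > 91510 is false
  down-payment percentage > 33.5%: 8 > 33.5 is false
  citizen or permanent resident: yes → true
  NOT self-employed: no → true
  bankruptcies on record ≥ 0: 1 ≥ 0 is true
  cash reserves > 35 months: 31 > 35 is false
  property type = primary: primary == primary is true
  months employed < 172 months: 18 < 172 is true
  late payments in last 24 months ≥ 2: 0 ≥ 2 is false
  loan-to-value ratio ≤ 85.1%: 73.6 ≤ 85.1 is true
  bankruptcies on record ≤ 0: 1 ≤ 0 is false
  annual income < 166852 USD: 152549 < 166852 is true
  bankruptcies on record ≥ 3: 1 ≥ 3 is false
Combine:
[1.1.1] false OR true = true
[1.1.2] false OR false = false
[1.1.3] false OR true = true
[1.1] true AND false AND true = false
[1.2.1.1] true OR true = true
[1.2.1.2.1] false → true (antecedent false ⇒ implication holds) = true
[1.2.1.2] NOT true = false
[1.2.1.3.2.1] false AND true = false
[1.2.1.3.2] NOT false = true
[1.2.1.3] true → true = true
[1.2.1] true AND false AND true = false
[1.2] NOT false = true
[1] false → true (antecedent false ⇒ implication holds) = true
[2] exactly-one(false, true, false) = true
[root] true AND true = true
Overall: true → approved

Approved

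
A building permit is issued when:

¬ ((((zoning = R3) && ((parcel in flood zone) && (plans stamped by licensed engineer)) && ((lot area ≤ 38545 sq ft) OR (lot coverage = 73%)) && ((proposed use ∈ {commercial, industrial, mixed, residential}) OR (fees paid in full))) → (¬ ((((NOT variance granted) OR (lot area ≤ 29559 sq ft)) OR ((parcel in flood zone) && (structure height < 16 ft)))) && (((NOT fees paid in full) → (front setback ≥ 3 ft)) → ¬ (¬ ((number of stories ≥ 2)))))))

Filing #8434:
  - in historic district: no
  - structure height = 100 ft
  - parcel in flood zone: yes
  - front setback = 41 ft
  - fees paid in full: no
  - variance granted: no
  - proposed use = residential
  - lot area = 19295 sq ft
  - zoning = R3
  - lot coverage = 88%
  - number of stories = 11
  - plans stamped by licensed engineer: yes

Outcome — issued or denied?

Issued

Atomic conditions:
  zoning = R3: R3 == R3 is true
  parcel in flood zone: yes → true
  plans stamped by licensed engineer: yes → true
  lot area ≤ 38545 sq ft: 19295 ≤ 38545 is true
  lot coverage = 73%: 88 == 73 is false
  proposed use ∈ {commercial, industrial, mixed, residential}: residential is in the set → true
  fees paid in full: no → false
  NOT variance granted: no → true
  lot area ≤ 29559 sq ft: 19295 ≤ 29559 is true
  structure height < 16 ft: 100 < 16 is false
  NOT fees paid in full: no → true
  front setback ≥ 3 ft: 41 ≥ 3 is true
  number of stories ≥ 2: 11 ≥ 2 is true
Combine:
[1.1.2] true AND true = true
[1.1.3] true OR false = true
[1.1.4] true OR false = true
[1.1] true AND true AND true AND true = true
[1.2.1.1.1] true OR true = true
[1.2.1.1.2] true AND false = false
[1.2.1.1] true OR false = true
[1.2.1] NOT true = false
[1.2.2.1] true → true = true
[1.2.2.2.1] NOT true = false
[1.2.2.2] NOT false = true
[1.2.2] true → true = true
[1.2] false AND true = false
[1] true → false = false
[root] NOT false = true
Overall: true → issued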